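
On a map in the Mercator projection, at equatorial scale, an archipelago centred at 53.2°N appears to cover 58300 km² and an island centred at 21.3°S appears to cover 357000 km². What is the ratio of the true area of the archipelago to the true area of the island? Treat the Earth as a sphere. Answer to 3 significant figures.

0.0675

On Mercator the areal scale is sec²φ, so true area = apparent × cos²φ.
True area of archipelago: 58300 × cos²(53.2°) = 58300 × 0.3588 = 20920 km².
True area of island: 357000 × cos²(21.3°) = 357000 × 0.8680 = 309900 km².
Ratio = 20920 / 309900 ≈ 0.0675.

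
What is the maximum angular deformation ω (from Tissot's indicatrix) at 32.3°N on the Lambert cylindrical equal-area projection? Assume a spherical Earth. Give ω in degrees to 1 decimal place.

19.2°

The Lambert cylindrical equal-area projection is the cylindrical equal-area projection with its standard parallel at the equator (φ₀ = 0). Cylindrical equal-area (φ₀ = 0°): h = cos φ / cos 0° along meridians, k = cos 0° / cos φ along parallels; h·k = 1.
At 32.3°: h = 0.8453, k = 1.183; principal scales a = 1.183, b = 0.8453.
sin(ω/2) = (a − b)/(a + b) = 0.3378/2.028 = 0.1665, so ω = 2 arcsin(0.1665) ≈ 19.2°.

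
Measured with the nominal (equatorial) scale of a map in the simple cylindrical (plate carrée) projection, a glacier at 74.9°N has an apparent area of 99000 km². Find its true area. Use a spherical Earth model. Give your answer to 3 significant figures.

25800 km²

Plate carrée maps x = Rλ, y = Rφ. The meridian scale is h = 1 and the parallel scale is k = 1/cos φ = sec φ.
Areal scale = h·k = 1 × sec φ; at 74.9°, h = 1.000, k = 3.839, so h·k = 3.839.
True area = apparent / (areal scale) = 99000 / 3.839 ≈ 25800 km².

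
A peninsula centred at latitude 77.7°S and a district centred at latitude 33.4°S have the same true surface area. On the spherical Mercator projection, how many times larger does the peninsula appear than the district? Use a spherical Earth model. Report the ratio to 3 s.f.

Mercator areal scale is sec²φ.
At 77.7°: sec²(77.7°) = 1/0.2130² = 22.04.
At 33.4°: sec²(33.4°) = 1/0.8348² = 1.435.
Ratio = 22.04/1.435 = cos²(33.4°)/cos²(77.7°) ≈ 15.4.

15.4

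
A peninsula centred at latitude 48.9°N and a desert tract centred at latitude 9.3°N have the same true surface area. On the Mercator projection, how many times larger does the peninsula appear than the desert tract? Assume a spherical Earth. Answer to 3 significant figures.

Mercator is conformal with k = sec φ, so areal scale = k² = sec²φ.
At 48.9°: sec²(48.9°) = 1/0.6574² = 2.314.
At 9.3°: sec²(9.3°) = 1/0.9869² = 1.027.
Ratio = 2.314/1.027 = cos²(9.3°)/cos²(48.9°) ≈ 2.25.

2.25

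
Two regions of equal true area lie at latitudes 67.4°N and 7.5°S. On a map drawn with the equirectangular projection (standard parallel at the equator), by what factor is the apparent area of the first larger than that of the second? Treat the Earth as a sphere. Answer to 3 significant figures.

For the equirectangular projection with φ₀ = 0 (plate carrée), h = 1 along meridians and k = sec φ along parallels.
Areal scale at 67.4°: h·k = 1.000 × 2.602 = 2.602.
Areal scale at 7.5°: h·k = 1.000 × 1.009 = 1.009.
Ratio = 2.602/1.009 ≈ 2.58.

2.58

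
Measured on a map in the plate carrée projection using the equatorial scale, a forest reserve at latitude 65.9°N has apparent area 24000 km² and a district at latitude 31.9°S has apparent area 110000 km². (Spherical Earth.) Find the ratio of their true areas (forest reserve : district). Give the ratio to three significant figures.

0.105

Plate carrée has h = 1 and k = sec φ, giving areal scale sec φ; true area = (apparent area) · cos φ.
True area of forest reserve: 24000 × cos(65.9°) = 24000 × 0.4083 = 9800 km².
True area of district: 110000 × cos(31.9°) = 110000 × 0.8490 = 93390 km².
Ratio = 9800 / 93390 ≈ 0.105.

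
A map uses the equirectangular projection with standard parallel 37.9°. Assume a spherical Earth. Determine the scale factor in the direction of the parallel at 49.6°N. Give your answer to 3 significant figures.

In the equirectangular projection with standard parallel φ₀ = 37.9° (x = Rλ cos φ₀, y = Rφ), meridians are true-scale (h = 1) and the parallel scale is k = cos φ₀ / cos φ.
k = cos 37.9° / cos 49.6° = 0.7891/0.6481 = 1.217.

1.22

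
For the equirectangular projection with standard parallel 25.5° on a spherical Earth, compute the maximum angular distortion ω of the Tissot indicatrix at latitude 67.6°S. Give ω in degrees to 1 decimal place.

The equidistant cylindrical projection with φ₀ = 25.5° has h = 1 (meridians true) and k = cos φ₀ / cos φ along parallels.
At 67.6°: h = 1.000, k = 2.369; principal scales a = 2.369, b = 1.000.
sin(ω/2) = (a − b)/(a + b) = 1.369/3.369 = 0.4063, so ω = 2 arcsin(0.4063) ≈ 47.9°.

47.9°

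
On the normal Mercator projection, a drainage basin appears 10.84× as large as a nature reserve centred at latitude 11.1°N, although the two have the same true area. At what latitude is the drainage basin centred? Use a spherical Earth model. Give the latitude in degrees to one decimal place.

72.7°

Mercator areal scale is sec²φ, so apparent-area ratio = sec²φ₁ / sec²φ₂ = cos²φ₂ / cos²φ₁.
cos²φ₂ / cos²φ₁ = 10.84  ⇒  cos φ₁ = cos 11.1° / √10.84 = 0.9813/3.292 = 0.2980.
φ₁ = arccos(0.2980) ≈ 72.7°.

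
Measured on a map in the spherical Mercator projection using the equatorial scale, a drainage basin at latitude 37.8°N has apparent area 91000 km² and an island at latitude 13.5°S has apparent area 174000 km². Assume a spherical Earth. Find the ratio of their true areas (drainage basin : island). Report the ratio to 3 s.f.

On Mercator the areal scale is sec²φ, so true area = apparent × cos²φ.
True area of drainage basin: 91000 × cos²(37.8°) = 91000 × 0.6243 = 56820 km².
True area of island: 174000 × cos²(13.5°) = 174000 × 0.9455 = 164500 km².
Ratio = 56820 / 164500 ≈ 0.345.

0.345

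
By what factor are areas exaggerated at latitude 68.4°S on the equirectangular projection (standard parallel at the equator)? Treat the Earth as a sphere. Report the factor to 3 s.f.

2.72

In the plate carrée (x = Rλ, y = Rφ), meridians are true-scale (h = 1) and parallels are stretched by k = sec φ.
Areal scale = h·k = 1 × sec φ; at 68.4°, h = 1.000, k = 2.716, so h·k = 2.716.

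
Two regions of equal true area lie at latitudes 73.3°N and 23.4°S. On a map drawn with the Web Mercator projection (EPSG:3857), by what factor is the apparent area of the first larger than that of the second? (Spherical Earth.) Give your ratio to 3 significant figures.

On Mercator, area is exaggerated by sec²φ = 1/cos²φ.
At 73.3°: sec²(73.3°) = 1/0.2874² = 12.11.
At 23.4°: sec²(23.4°) = 1/0.9178² = 1.187.
Ratio = 12.11/1.187 = cos²(23.4°)/cos²(73.3°) ≈ 10.2.

10.2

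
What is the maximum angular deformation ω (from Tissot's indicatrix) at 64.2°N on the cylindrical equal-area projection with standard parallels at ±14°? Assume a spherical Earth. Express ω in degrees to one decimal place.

Cylindrical equal-area (φ₀ = 14°): h = cos φ / cos 14° along meridians, k = cos 14° / cos φ along parallels; h·k = 1.
At 64.2°: h = 0.4486, k = 2.229; principal scales a = 2.229, b = 0.4486.
sin(ω/2) = (a − b)/(a + b) = 1.781/2.678 = 0.6650, so ω = 2 arcsin(0.6650) ≈ 83.4°.

83.4°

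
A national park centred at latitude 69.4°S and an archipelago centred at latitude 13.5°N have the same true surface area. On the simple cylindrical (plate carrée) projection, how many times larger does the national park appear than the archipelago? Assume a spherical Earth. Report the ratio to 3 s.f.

2.76

For the equirectangular projection with φ₀ = 0 (plate carrée), h = 1 along meridians and k = sec φ along parallels.
Areal scale at 69.4°: h·k = 1.000 × 2.842 = 2.842.
Areal scale at 13.5°: h·k = 1.000 × 1.028 = 1.028.
Ratio = 2.842/1.028 ≈ 2.76.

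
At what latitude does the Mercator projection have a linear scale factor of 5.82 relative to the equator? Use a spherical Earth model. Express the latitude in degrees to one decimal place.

80.1°

Mercator scale is k = sec φ = 1/cos φ.
1/cos φ = 5.82  ⇒  cos φ = 0.1718  ⇒  φ = arccos(0.1718) ≈ 80.1°.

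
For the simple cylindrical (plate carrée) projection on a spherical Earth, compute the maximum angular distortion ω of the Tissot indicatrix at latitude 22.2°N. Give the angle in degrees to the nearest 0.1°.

Plate carrée maps x = Rλ, y = Rφ. The meridian scale is h = 1 and the parallel scale is k = 1/cos φ = sec φ.
At 22.2°: h = 1.000, k = 1.080; principal scales a = 1.080, b = 1.000.
sin(ω/2) = (a − b)/(a + b) = 0.08006/2.080 = 0.03849, so ω = 2 arcsin(0.03849) ≈ 4.4°.

4.4°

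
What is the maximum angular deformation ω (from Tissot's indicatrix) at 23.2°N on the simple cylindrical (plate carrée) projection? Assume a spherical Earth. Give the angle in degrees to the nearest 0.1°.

In the plate carrée (x = Rλ, y = Rφ), meridians are true-scale (h = 1) and parallels are stretched by k = sec φ.
At 23.2°: h = 1.000, k = 1.088; principal scales a = 1.088, b = 1.000.
sin(ω/2) = (a − b)/(a + b) = 0.08798/2.088 = 0.04214, so ω = 2 arcsin(0.04214) ≈ 4.8°.

4.8°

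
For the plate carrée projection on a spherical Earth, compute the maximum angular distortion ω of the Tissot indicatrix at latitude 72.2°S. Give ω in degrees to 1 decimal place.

64.2°

Plate carrée maps x = Rλ, y = Rφ. The meridian scale is h = 1 and the parallel scale is k = 1/cos φ = sec φ.
At 72.2°: h = 1.000, k = 3.271; principal scales a = 3.271, b = 1.000.
sin(ω/2) = (a − b)/(a + b) = 2.271/4.271 = 0.5318, so ω = 2 arcsin(0.5318) ≈ 64.2°.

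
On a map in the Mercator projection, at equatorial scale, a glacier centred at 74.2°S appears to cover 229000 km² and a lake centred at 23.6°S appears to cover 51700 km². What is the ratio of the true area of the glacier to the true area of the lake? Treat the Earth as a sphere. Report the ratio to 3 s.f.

0.391

Since Mercator area scale is 1/cos²φ, the true area equals the apparent area multiplied by cos²φ.
True area of glacier: 229000 × cos²(74.2°) = 229000 × 0.07414 = 16980 km².
True area of lake: 51700 × cos²(23.6°) = 51700 × 0.8397 = 43410 km².
Ratio = 16980 / 43410 ≈ 0.391.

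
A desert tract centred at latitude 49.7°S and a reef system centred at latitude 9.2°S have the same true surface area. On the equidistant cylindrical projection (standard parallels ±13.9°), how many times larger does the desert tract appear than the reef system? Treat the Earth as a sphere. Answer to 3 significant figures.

1.53

With standard parallel φ₀ = 13.9°, the equirectangular projection gives x = Rλ cos φ₀, y = Rφ, so h = 1 and k = cos 13.9° / cos φ.
Areal scale at 49.7°: h·k = 1.000 × 1.501 = 1.501.
Areal scale at 9.2°: h·k = 1.000 × 0.9834 = 0.9834.
Ratio = 1.501/0.9834 ≈ 1.53.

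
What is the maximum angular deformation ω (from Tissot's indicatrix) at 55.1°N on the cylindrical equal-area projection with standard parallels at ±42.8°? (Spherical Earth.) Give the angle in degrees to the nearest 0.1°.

28.2°

For cylindrical equal-area with standard parallel φ₀, h = cos φ / cos φ₀ and k = cos φ₀ / cos φ, so h·k = 1.
At 55.1°: h = 0.7798, k = 1.282; principal scales a = 1.282, b = 0.7798.
sin(ω/2) = (a − b)/(a + b) = 0.5026/2.062 = 0.2437, so ω = 2 arcsin(0.2437) ≈ 28.2°.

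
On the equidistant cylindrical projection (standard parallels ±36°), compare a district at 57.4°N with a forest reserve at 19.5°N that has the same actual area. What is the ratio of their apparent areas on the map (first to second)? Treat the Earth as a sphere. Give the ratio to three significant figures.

The equidistant cylindrical projection with φ₀ = 36° has h = 1 (meridians true) and k = cos φ₀ / cos φ along parallels.
Areal scale at 57.4°: h·k = 1.000 × 1.502 = 1.502.
Areal scale at 19.5°: h·k = 1.000 × 0.8582 = 0.8582.
Ratio = 1.502/0.8582 ≈ 1.75.

1.75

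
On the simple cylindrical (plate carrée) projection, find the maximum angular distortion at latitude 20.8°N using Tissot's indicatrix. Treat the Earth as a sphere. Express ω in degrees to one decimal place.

3.9°

For the equirectangular projection with φ₀ = 0 (plate carrée), h = 1 along meridians and k = sec φ along parallels.
At 20.8°: h = 1.000, k = 1.070; principal scales a = 1.070, b = 1.000.
sin(ω/2) = (a − b)/(a + b) = 0.06972/2.070 = 0.03368, so ω = 2 arcsin(0.03368) ≈ 3.9°.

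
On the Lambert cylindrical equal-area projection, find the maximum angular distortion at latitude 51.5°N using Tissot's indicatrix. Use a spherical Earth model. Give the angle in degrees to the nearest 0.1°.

The Lambert cylindrical equal-area projection is the cylindrical equal-area projection with its standard parallel at the equator (φ₀ = 0). A cylindrical equal-area projection with standard parallel φ₀ has meridian scale h = cos φ / cos φ₀ and parallel scale k = cos φ₀ / cos φ (so areas are preserved, h·k = 1).
At 51.5°: h = 0.6225, k = 1.606; principal scales a = 1.606, b = 0.6225.
sin(ω/2) = (a − b)/(a + b) = 0.9839/2.229 = 0.4414, so ω = 2 arcsin(0.4414) ≈ 52.4°.

52.4°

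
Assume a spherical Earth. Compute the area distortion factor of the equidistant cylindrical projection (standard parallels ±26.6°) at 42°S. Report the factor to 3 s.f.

The equidistant cylindrical projection with φ₀ = 26.6° has h = 1 (meridians true) and k = cos φ₀ / cos φ along parallels.
Areal scale = h·k = 1 × cos φ₀ / cos φ; at 42°, h = 1.000, k = 1.203, so h·k = 1.203.

1.20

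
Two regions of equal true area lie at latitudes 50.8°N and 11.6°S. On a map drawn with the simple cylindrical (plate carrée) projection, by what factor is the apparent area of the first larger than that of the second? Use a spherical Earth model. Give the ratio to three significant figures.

1.55

In the plate carrée (x = Rλ, y = Rφ), meridians are true-scale (h = 1) and parallels are stretched by k = sec φ.
Areal scale at 50.8°: h·k = 1.000 × 1.582 = 1.582.
Areal scale at 11.6°: h·k = 1.000 × 1.021 = 1.021.
Ratio = 1.582/1.021 ≈ 1.55.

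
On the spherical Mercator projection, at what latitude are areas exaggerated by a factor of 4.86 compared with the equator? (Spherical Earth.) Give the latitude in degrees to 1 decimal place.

63.0°

Mercator areal scale is sec²φ.
sec²φ = 4.86  ⇒  cos²φ = 0.2058  ⇒  cos φ = 0.4536.
φ = arccos(0.4536) ≈ 63.0°.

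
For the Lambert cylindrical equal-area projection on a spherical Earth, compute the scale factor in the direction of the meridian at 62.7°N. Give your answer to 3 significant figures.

0.459

The Lambert cylindrical equal-area projection is the cylindrical equal-area projection with its standard parallel at the equator (φ₀ = 0). Cylindrical equal-area (φ₀ = 0°): h = cos φ / cos 0° along meridians, k = cos 0° / cos φ along parallels; h·k = 1.
h = cos 62.7° / cos 0° = 0.4586/1.000 = 0.4586.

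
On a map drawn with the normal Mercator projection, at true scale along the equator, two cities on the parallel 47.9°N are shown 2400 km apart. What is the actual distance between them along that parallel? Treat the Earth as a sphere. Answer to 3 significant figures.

1610 km

For Mercator, h = k = sec φ (a conformal cylindrical projection has a single point scale, 1/cos φ).
Along the parallel at 47.9°, map distances are exaggerated by k = sec 47.9° = 1.492.
True distance = 2400 / 1.492 = 2400 × cos 47.9° ≈ 1610 km.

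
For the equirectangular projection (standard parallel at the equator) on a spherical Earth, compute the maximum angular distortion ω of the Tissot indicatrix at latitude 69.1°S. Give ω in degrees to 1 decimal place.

56.6°

Plate carrée maps x = Rλ, y = Rφ. The meridian scale is h = 1 and the parallel scale is k = 1/cos φ = sec φ.
At 69.1°: h = 1.000, k = 2.803; principal scales a = 2.803, b = 1.000.
sin(ω/2) = (a − b)/(a + b) = 1.803/3.803 = 0.4741, so ω = 2 arcsin(0.4741) ≈ 56.6°.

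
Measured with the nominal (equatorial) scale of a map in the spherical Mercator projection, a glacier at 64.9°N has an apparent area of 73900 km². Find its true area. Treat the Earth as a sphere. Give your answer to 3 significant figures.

For Mercator, h = k = sec φ (a conformal cylindrical projection has a single point scale, 1/cos φ).
Areal scale = k² = sec²φ = 1/cos²(64.9°) = 1/0.4242² = 5.557.
True area = apparent / (areal scale) = 73900 / 5.557 ≈ 13300 km².

13300 km²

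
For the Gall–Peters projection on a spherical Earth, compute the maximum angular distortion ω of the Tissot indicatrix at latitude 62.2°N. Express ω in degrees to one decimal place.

The Gall–Peters projection is cylindrical equal-area with φ₀ = 45°. Cylindrical equal-area (φ₀ = 45°): h = cos φ / cos 45° along meridians, k = cos 45° / cos φ along parallels; h·k = 1.
At 62.2°: h = 0.6596, k = 1.516; principal scales a = 1.516, b = 0.6596.
sin(ω/2) = (a − b)/(a + b) = 0.8566/2.176 = 0.3937, so ω = 2 arcsin(0.3937) ≈ 46.4°.

46.4°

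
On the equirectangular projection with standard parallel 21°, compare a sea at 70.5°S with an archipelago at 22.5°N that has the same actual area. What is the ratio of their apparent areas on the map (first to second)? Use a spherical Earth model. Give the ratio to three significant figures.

2.77

In the equirectangular projection with standard parallel φ₀ = 21° (x = Rλ cos φ₀, y = Rφ), meridians are true-scale (h = 1) and the parallel scale is k = cos φ₀ / cos φ.
Areal scale at 70.5°: h·k = 1.000 × 2.797 = 2.797.
Areal scale at 22.5°: h·k = 1.000 × 1.011 = 1.011.
Ratio = 2.797/1.011 ≈ 2.77.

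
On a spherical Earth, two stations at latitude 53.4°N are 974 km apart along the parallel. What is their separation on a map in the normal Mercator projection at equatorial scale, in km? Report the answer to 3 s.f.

The Mercator projection is conformal; its linear scale factor is the same in every direction and equals sec φ = 1/cos φ.
Along the parallel, k = sec 53.4° = 1/0.5962 = 1.677.
Map distance = 974 × 1.677 ≈ 1630 km.

1630 km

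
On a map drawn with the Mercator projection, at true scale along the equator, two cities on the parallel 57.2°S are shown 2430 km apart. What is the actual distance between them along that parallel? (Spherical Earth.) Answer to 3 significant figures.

For Mercator, h = k = sec φ (a conformal cylindrical projection has a single point scale, 1/cos φ).
Along the parallel at 57.2°, map distances are exaggerated by k = sec 57.2° = 1.846.
True distance = 2430 / 1.846 = 2430 × cos 57.2° ≈ 1320 km.

1320 km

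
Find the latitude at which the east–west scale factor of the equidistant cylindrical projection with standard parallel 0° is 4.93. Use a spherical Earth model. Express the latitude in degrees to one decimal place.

Plate carrée: h = 1, k = sec φ along parallels.
sec φ = 4.93  ⇒  cos φ = 0.2028  ⇒  φ ≈ 78.3°.

78.3°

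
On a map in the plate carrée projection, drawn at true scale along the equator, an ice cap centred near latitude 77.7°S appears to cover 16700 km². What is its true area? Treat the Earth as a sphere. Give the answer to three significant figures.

For the equirectangular projection with φ₀ = 0 (plate carrée), h = 1 along meridians and k = sec φ along parallels.
Areal scale = h·k = 1 × sec φ; at 77.7°, h = 1.000, k = 4.694, so h·k = 4.694.
True area = apparent / (areal scale) = 16700 / 4.694 ≈ 3560 km².

3560 km²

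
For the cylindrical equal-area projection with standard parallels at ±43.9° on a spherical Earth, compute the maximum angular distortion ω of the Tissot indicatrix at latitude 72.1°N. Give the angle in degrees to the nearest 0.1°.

87.6°

For cylindrical equal-area with standard parallel φ₀, h = cos φ / cos φ₀ and k = cos φ₀ / cos φ, so h·k = 1.
At 72.1°: h = 0.4266, k = 2.344; principal scales a = 2.344, b = 0.4266.
sin(ω/2) = (a − b)/(a + b) = 1.918/2.771 = 0.6921, so ω = 2 arcsin(0.6921) ≈ 87.6°.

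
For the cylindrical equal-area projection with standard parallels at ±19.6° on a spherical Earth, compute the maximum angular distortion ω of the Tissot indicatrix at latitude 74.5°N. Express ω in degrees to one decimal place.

116.7°

Cylindrical equal-area (φ₀ = 19.6°): h = cos φ / cos 19.6° along meridians, k = cos 19.6° / cos φ along parallels; h·k = 1.
At 74.5°: h = 0.2837, k = 3.525; principal scales a = 3.525, b = 0.2837.
sin(ω/2) = (a − b)/(a + b) = 3.241/3.809 = 0.8510, so ω = 2 arcsin(0.8510) ≈ 116.7°.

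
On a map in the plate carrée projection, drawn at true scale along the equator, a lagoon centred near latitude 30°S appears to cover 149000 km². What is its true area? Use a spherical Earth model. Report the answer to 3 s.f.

Plate carrée maps x = Rλ, y = Rφ. The meridian scale is h = 1 and the parallel scale is k = 1/cos φ = sec φ.
Areal scale = h·k = 1 × sec φ; at 30°, h = 1.000, k = 1.155, so h·k = 1.155.
True area = apparent / (areal scale) = 149000 / 1.155 ≈ 129000 km².

129000 km²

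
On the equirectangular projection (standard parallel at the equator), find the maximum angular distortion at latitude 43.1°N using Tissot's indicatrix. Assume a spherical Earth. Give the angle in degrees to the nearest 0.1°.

17.9°

Plate carrée maps x = Rλ, y = Rφ. The meridian scale is h = 1 and the parallel scale is k = 1/cos φ = sec φ.
At 43.1°: h = 1.000, k = 1.370; principal scales a = 1.370, b = 1.000.
sin(ω/2) = (a − b)/(a + b) = 0.3696/2.370 = 0.1560, so ω = 2 arcsin(0.1560) ≈ 17.9°.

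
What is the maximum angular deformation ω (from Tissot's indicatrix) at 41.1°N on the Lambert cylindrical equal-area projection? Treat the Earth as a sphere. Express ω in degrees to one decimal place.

32.0°

The Lambert cylindrical equal-area projection is the cylindrical equal-area projection with its standard parallel at the equator (φ₀ = 0). For cylindrical equal-area with standard parallel φ₀, h = cos φ / cos φ₀ and k = cos φ₀ / cos φ, so h·k = 1.
At 41.1°: h = 0.7536, k = 1.327; principal scales a = 1.327, b = 0.7536.
sin(ω/2) = (a − b)/(a + b) = 0.5735/2.081 = 0.2756, so ω = 2 arcsin(0.2756) ≈ 32.0°.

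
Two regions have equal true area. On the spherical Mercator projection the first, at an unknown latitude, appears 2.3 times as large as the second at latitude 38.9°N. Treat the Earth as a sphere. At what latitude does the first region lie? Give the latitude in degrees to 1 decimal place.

59.1°

On Mercator, (apparent₁)/(apparent₂) = sec²φ₁ / sec²φ₂ when true areas are equal.
cos²φ₂ / cos²φ₁ = 2.3  ⇒  cos φ₁ = cos 38.9° / √2.3 = 0.7782/1.517 = 0.5132.
φ₁ = arccos(0.5132) ≈ 59.1°.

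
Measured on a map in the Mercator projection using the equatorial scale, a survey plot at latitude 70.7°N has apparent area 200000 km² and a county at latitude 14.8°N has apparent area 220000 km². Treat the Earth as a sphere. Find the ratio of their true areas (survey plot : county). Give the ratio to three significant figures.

0.106

Since Mercator area scale is 1/cos²φ, the true area equals the apparent area multiplied by cos²φ.
True area of survey plot: 200000 × cos²(70.7°) = 200000 × 0.1092 = 21850 km².
True area of county: 220000 × cos²(14.8°) = 220000 × 0.9347 = 205600 km².
Ratio = 21850 / 205600 ≈ 0.106.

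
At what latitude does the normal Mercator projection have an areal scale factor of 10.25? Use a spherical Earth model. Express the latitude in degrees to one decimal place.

71.8°

Mercator areal scale is sec²φ.
sec²φ = 10.25  ⇒  cos²φ = 0.09756  ⇒  cos φ = 0.3123.
φ = arccos(0.3123) ≈ 71.8°.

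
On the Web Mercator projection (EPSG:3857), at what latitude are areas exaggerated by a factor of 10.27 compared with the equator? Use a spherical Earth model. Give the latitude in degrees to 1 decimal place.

Mercator areal scale is sec²φ.
sec²φ = 10.27  ⇒  cos²φ = 0.09737  ⇒  cos φ = 0.3120.
φ = arccos(0.3120) ≈ 71.8°.

71.8°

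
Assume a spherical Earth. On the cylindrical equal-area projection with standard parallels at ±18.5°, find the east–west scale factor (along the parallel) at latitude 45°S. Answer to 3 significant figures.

A cylindrical equal-area projection with standard parallel φ₀ has meridian scale h = cos φ / cos φ₀ and parallel scale k = cos φ₀ / cos φ (so areas are preserved, h·k = 1).
k = cos 18.5° / cos 45° = 0.9483/0.7071 = 1.341.

1.34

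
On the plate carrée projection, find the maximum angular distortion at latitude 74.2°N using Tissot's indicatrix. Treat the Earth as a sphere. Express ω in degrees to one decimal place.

69.8°

In the plate carrée (x = Rλ, y = Rφ), meridians are true-scale (h = 1) and parallels are stretched by k = sec φ.
At 74.2°: h = 1.000, k = 3.673; principal scales a = 3.673, b = 1.000.
sin(ω/2) = (a − b)/(a + b) = 2.673/4.673 = 0.5720, so ω = 2 arcsin(0.5720) ≈ 69.8°.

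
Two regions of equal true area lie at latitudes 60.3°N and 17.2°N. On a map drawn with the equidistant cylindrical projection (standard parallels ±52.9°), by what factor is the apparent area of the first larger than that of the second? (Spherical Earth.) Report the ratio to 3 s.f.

1.93

The equidistant cylindrical projection with φ₀ = 52.9° has h = 1 (meridians true) and k = cos φ₀ / cos φ along parallels.
Areal scale at 60.3°: h·k = 1.000 × 1.217 = 1.217.
Areal scale at 17.2°: h·k = 1.000 × 0.6314 = 0.6314.
Ratio = 1.217/0.6314 ≈ 1.93.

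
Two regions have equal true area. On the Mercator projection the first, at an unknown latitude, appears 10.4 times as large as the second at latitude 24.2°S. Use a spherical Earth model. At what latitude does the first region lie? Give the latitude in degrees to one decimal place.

73.6°

For equal true areas on Mercator, apparent areas scale as sec²φ, so the ratio is cos²φ₂ / cos²φ₁.
cos²φ₂ / cos²φ₁ = 10.4  ⇒  cos φ₁ = cos 24.2° / √10.4 = 0.9121/3.225 = 0.2828.
φ₁ = arccos(0.2828) ≈ 73.6°.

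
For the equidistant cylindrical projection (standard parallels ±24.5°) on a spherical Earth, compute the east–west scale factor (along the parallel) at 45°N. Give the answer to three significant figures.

1.29

The equidistant cylindrical projection with φ₀ = 24.5° has h = 1 (meridians true) and k = cos φ₀ / cos φ along parallels.
k = cos 24.5° / cos 45° = 0.9100/0.7071 = 1.287.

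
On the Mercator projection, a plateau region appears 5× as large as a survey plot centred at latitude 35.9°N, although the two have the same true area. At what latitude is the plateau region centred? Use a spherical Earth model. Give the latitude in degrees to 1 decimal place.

On Mercator, (apparent₁)/(apparent₂) = sec²φ₁ / sec²φ₂ when true areas are equal.
cos²φ₂ / cos²φ₁ = 5  ⇒  cos φ₁ = cos 35.9° / √5 = 0.8100/2.236 = 0.3623.
φ₁ = arccos(0.3623) ≈ 68.8°.

68.8°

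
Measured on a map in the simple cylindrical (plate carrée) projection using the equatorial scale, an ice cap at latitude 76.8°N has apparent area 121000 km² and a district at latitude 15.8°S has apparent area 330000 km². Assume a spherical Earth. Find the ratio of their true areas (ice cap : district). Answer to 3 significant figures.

Plate carrée has h = 1 and k = sec φ, giving areal scale sec φ; true area = (apparent area) · cos φ.
True area of ice cap: 121000 × cos(76.8°) = 121000 × 0.2284 = 27630 km².
True area of district: 330000 × cos(15.8°) = 330000 × 0.9622 = 317500 km².
Ratio = 27630 / 317500 ≈ 0.0870.

0.0870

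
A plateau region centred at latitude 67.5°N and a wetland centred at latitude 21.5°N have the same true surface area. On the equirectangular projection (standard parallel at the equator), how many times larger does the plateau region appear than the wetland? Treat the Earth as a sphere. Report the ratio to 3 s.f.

In the plate carrée (x = Rλ, y = Rφ), meridians are true-scale (h = 1) and parallels are stretched by k = sec φ.
Areal scale at 67.5°: h·k = 1.000 × 2.613 = 2.613.
Areal scale at 21.5°: h·k = 1.000 × 1.075 = 1.075.
Ratio = 2.613/1.075 ≈ 2.43.

2.43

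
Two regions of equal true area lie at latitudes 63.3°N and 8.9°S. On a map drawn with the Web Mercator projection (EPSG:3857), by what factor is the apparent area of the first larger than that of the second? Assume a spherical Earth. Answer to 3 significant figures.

4.83

Mercator areal scale is sec²φ.
At 63.3°: sec²(63.3°) = 1/0.4493² = 4.953.
At 8.9°: sec²(8.9°) = 1/0.9880² = 1.025.
Ratio = 4.953/1.025 = cos²(8.9°)/cos²(63.3°) ≈ 4.83.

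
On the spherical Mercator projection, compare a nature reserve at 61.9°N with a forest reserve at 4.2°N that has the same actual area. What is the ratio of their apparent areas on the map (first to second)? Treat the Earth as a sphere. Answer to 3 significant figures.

4.48

Mercator is conformal with k = sec φ, so areal scale = k² = sec²φ.
At 61.9°: sec²(61.9°) = 1/0.4710² = 4.508.
At 4.2°: sec²(4.2°) = 1/0.9973² = 1.005.
Ratio = 4.508/1.005 = cos²(4.2°)/cos²(61.9°) ≈ 4.48.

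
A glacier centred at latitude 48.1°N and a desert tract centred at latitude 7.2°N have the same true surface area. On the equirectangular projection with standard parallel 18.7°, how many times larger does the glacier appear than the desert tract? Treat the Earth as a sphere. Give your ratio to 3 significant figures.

With standard parallel φ₀ = 18.7°, the equirectangular projection gives x = Rλ cos φ₀, y = Rφ, so h = 1 and k = cos 18.7° / cos φ.
Areal scale at 48.1°: h·k = 1.000 × 1.418 = 1.418.
Areal scale at 7.2°: h·k = 1.000 × 0.9547 = 0.9547.
Ratio = 1.418/0.9547 ≈ 1.49.

1.49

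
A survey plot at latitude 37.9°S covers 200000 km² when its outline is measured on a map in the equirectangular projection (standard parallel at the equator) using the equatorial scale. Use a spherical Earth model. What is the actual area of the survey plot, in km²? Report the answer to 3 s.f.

In the plate carrée (x = Rλ, y = Rφ), meridians are true-scale (h = 1) and parallels are stretched by k = sec φ.
Areal scale = h·k = 1 × sec φ; at 37.9°, h = 1.000, k = 1.267, so h·k = 1.267.
True area = apparent / (areal scale) = 200000 / 1.267 ≈ 158000 km².

158000 km²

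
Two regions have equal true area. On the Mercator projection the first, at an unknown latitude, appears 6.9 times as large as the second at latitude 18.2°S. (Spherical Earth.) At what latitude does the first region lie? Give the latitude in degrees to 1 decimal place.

68.8°

Mercator areal scale is sec²φ, so apparent-area ratio = sec²φ₁ / sec²φ₂ = cos²φ₂ / cos²φ₁.
cos²φ₂ / cos²φ₁ = 6.9  ⇒  cos φ₁ = cos 18.2° / √6.9 = 0.9500/2.627 = 0.3616.
φ₁ = arccos(0.3616) ≈ 68.8°.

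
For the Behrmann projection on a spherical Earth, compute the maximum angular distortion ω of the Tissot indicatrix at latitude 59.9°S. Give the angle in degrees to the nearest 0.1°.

59.7°

Behrmann is a cylindrical equal-area projection with standard parallels at ±30°. A cylindrical equal-area projection with standard parallel φ₀ has meridian scale h = cos φ / cos φ₀ and parallel scale k = cos φ₀ / cos φ (so areas are preserved, h·k = 1).
At 59.9°: h = 0.5791, k = 1.727; principal scales a = 1.727, b = 0.5791.
sin(ω/2) = (a − b)/(a + b) = 1.148/2.306 = 0.4977, so ω = 2 arcsin(0.4977) ≈ 59.7°.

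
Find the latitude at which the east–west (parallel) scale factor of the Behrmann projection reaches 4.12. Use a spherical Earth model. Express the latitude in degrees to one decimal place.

The Behrmann projection is cylindrical equal-area with φ₀ = 30°. A cylindrical equal-area projection with standard parallel φ₀ has meridian scale h = cos φ / cos φ₀ and parallel scale k = cos φ₀ / cos φ (so areas are preserved, h·k = 1).
k = cos φ₀ / cos φ = 4.12  ⇒  cos φ = cos 30° / 4.12 = 0.2102.
φ = arccos(0.2102) ≈ 77.9°.

77.9°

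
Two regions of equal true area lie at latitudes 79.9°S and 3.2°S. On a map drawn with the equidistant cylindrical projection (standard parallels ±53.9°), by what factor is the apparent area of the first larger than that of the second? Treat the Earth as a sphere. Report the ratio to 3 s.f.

In the equirectangular projection with standard parallel φ₀ = 53.9° (x = Rλ cos φ₀, y = Rφ), meridians are true-scale (h = 1) and the parallel scale is k = cos φ₀ / cos φ.
Areal scale at 79.9°: h·k = 1.000 × 3.360 = 3.360.
Areal scale at 3.2°: h·k = 1.000 × 0.5901 = 0.5901.
Ratio = 3.360/0.5901 ≈ 5.69.

5.69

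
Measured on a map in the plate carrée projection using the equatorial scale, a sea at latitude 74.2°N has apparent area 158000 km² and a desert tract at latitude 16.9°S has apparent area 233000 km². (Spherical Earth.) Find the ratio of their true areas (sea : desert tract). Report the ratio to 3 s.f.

0.193

Plate carrée has h = 1 and k = sec φ, giving areal scale sec φ; true area = (apparent area) · cos φ.
True area of sea: 158000 × cos(74.2°) = 158000 × 0.2723 = 43020 km².
True area of desert tract: 233000 × cos(16.9°) = 233000 × 0.9568 = 222900 km².
Ratio = 43020 / 222900 ≈ 0.193.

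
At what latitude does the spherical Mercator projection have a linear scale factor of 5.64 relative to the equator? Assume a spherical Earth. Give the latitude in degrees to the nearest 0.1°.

79.8°

Mercator scale is k = sec φ = 1/cos φ.
1/cos φ = 5.64  ⇒  cos φ = 0.1773  ⇒  φ = arccos(0.1773) ≈ 79.8°.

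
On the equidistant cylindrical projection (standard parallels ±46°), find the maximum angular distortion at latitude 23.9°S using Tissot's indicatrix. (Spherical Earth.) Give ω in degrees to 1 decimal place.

In the equirectangular projection with standard parallel φ₀ = 46° (x = Rλ cos φ₀, y = Rφ), meridians are true-scale (h = 1) and the parallel scale is k = cos φ₀ / cos φ.
At 23.9°: h = 1.000, k = 0.7598; principal scales a = 1.000, b = 0.7598.
sin(ω/2) = (a − b)/(a + b) = 0.2402/1.760 = 0.1365, so ω = 2 arcsin(0.1365) ≈ 15.7°.

15.7°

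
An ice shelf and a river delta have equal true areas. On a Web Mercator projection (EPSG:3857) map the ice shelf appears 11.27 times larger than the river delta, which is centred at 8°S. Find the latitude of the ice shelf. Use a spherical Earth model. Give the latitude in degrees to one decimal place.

72.8°

Mercator areal scale is sec²φ, so apparent-area ratio = sec²φ₁ / sec²φ₂ = cos²φ₂ / cos²φ₁.
cos²φ₂ / cos²φ₁ = 11.27  ⇒  cos φ₁ = cos 8° / √11.27 = 0.9903/3.357 = 0.2950.
φ₁ = arccos(0.2950) ≈ 72.8°.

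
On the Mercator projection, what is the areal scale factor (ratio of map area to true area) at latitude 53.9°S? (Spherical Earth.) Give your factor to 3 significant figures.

The Mercator projection is conformal; its linear scale factor is the same in every direction and equals sec φ = 1/cos φ.
Areal scale = k² = sec²φ = 1/cos²(53.9°) = 1/0.5892² = 2.881.

2.88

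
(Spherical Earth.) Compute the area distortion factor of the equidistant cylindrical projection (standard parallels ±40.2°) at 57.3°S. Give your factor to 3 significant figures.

The equidistant cylindrical projection with φ₀ = 40.2° has h = 1 (meridians true) and k = cos φ₀ / cos φ along parallels.
Areal scale = h·k = 1 × cos φ₀ / cos φ; at 57.3°, h = 1.000, k = 1.414, so h·k = 1.414.

1.41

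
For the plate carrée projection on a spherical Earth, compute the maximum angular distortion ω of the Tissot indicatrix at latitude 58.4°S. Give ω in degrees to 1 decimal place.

36.4°

For the equirectangular projection with φ₀ = 0 (plate carrée), h = 1 along meridians and k = sec φ along parallels.
At 58.4°: h = 1.000, k = 1.908; principal scales a = 1.908, b = 1.000.
sin(ω/2) = (a − b)/(a + b) = 0.9084/2.908 = 0.3123, so ω = 2 arcsin(0.3123) ≈ 36.4°.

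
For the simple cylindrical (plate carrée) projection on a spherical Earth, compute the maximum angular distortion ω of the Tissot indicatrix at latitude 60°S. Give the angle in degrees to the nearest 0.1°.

38.9°

For the equirectangular projection with φ₀ = 0 (plate carrée), h = 1 along meridians and k = sec φ along parallels.
At 60°: h = 1.000, k = 2.000; principal scales a = 2.000, b = 1.000.
sin(ω/2) = (a − b)/(a + b) = 1.0000/3.000 = 0.3333, so ω = 2 arcsin(0.3333) ≈ 38.9°.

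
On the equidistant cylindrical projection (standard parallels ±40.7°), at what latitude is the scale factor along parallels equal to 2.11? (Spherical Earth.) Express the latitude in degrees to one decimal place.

With standard parallel φ₀ = 40.7°, the equirectangular projection gives x = Rλ cos φ₀, y = Rφ, so h = 1 and k = cos 40.7° / cos φ.
k = cos φ₀ / cos φ = 2.11  ⇒  cos φ = cos 40.7° / 2.11 = 0.3593.
φ = arccos(0.3593) ≈ 68.9°.

68.9°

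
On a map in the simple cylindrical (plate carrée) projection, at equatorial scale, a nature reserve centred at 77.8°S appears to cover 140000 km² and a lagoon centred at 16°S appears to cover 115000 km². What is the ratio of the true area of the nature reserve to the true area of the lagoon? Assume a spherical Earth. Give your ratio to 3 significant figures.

0.268

On the plate carrée, areal scale = h·k = 1 × sec φ, so true area = apparent × cos φ.
True area of nature reserve: 140000 × cos(77.8°) = 140000 × 0.2113 = 29590 km².
True area of lagoon: 115000 × cos(16°) = 115000 × 0.9613 = 110500 km².
Ratio = 29590 / 110500 ≈ 0.268.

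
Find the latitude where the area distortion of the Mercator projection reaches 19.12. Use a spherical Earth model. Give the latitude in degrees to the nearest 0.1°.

76.8°

Mercator areal scale is sec²φ.
sec²φ = 19.12  ⇒  cos²φ = 0.05230  ⇒  cos φ = 0.2287.
φ = arccos(0.2287) ≈ 76.8°.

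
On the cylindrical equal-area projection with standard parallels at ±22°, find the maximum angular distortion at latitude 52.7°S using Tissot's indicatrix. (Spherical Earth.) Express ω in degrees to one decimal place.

For cylindrical equal-area with standard parallel φ₀, h = cos φ / cos φ₀ and k = cos φ₀ / cos φ, so h·k = 1.
At 52.7°: h = 0.6536, k = 1.530; principal scales a = 1.530, b = 0.6536.
sin(ω/2) = (a − b)/(a + b) = 0.8765/2.184 = 0.4014, so ω = 2 arcsin(0.4014) ≈ 47.3°.

47.3°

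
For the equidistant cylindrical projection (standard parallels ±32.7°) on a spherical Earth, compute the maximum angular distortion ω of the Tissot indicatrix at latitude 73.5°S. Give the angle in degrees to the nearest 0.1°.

59.4°

In the equirectangular projection with standard parallel φ₀ = 32.7° (x = Rλ cos φ₀, y = Rφ), meridians are true-scale (h = 1) and the parallel scale is k = cos φ₀ / cos φ.
At 73.5°: h = 1.000, k = 2.963; principal scales a = 2.963, b = 1.000.
sin(ω/2) = (a − b)/(a + b) = 1.963/3.963 = 0.4953, so ω = 2 arcsin(0.4953) ≈ 59.4°.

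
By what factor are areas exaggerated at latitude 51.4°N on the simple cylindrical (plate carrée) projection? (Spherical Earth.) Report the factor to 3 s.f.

1.60

Plate carrée maps x = Rλ, y = Rφ. The meridian scale is h = 1 and the parallel scale is k = 1/cos φ = sec φ.
Areal scale = h·k = 1 × sec φ; at 51.4°, h = 1.000, k = 1.603, so h·k = 1.603.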